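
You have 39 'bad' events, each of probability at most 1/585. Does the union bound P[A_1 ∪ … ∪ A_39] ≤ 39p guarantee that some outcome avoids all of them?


Union bound: P[∪_{i=1}^{39} A_i] ≤ Σ_i P[A_i] ≤ 39·p = 39·(1/585) = 1/15.
Numerically: 1/15 ≈ 0.067.
Is 1/15 < 1? YES.
Since P[∪ A_i] ≤ 1/15 < 1, the complement has P[∩ A_i^c] ≥ 1 − 1/15 = 14/15 > 0, so some outcome avoids every A_i.

39·p = 1/15 ≈ 0.067; existence CERTIFIED by the union bound.


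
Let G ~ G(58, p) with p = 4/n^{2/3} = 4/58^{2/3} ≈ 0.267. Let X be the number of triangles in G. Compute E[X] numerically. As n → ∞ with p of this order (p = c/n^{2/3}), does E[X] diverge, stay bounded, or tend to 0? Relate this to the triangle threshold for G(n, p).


Number of potential triangles: C(58, 3) = 30856.
Each occurs with probability p³ ≈ (0.267)³ ≈ 1.90250e-02.
By linearity: E[X] = C(58, 3)·p³ ≈ 30856 · 1.90250e-02 ≈ 587.034.
Since α = 2/3 < 1, p = c/n^{2/3} ≫ 1/n is above the triangle threshold p ~ 1/n. Asymptotically E[X] ~ (c³/6)·n^{3(1−α)} = (4³/6)·n^{1} → ∞; triangles are abundant w.h.p.

E[X] ≈ 587.034; in regime p = Θ(1/n^{2/3}) E[X] diverges (above the triangle threshold p ~ 1/n).


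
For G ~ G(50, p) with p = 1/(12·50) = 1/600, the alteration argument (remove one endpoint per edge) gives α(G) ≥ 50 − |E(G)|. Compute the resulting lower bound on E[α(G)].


E[|E(G)|] = C(50, 2)·p = 1225 · (1/600) = 49/24.
E[α(G)] ≥ n − E[|E(G)|] = 50 − 49/24 = 1151/24.
Numerically: ≈ 47.9583.
(This is only a lower bound; the true E[α(G)] may be larger.)

E[α(G)] ≥ 1151/24 ≈ 47.9583.


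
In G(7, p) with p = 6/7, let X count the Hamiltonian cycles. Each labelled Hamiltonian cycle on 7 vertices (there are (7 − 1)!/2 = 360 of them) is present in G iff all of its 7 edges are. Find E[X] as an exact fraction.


K_7 has (7 − 1)!/2 = 360 labelled Hamiltonian cycles.
For each such Hamiltonian cycle H, let X_H = 1 if all 7 edges of H are present in G. Then P[X_H = 1] = p^{7} = (6/7)^{7} = 279936/823543.
By linearity of expectation: E[X] = Σ_H E[X_H] = 360 · p^{7} = 360 · 279936/823543 = 100776960/823543.
Numerically: E[X] ≈ 122.4.

E[X] = 360 · (6/7)^{7} = 100776960/823543 ≈ 122.4.


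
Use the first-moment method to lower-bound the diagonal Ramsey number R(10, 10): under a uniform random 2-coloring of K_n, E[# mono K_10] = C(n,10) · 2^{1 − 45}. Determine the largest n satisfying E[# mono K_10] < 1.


We need C(n, 10) · 2^{1 − 45} < 1, i.e. C(n, 10) < 2^{45 − 1} = 17592186044416.
Check values of n near the boundary:
  n = 97: C(97, 10) = 12576469727536; 12576469727536 < 17592186044416? YES
  n = 98: C(98, 10) = 14005614014756; 14005614014756 < 17592186044416? YES
  n = 99: C(99, 10) = 15579278510796; 15579278510796 < 17592186044416? YES
  n = 100: C(100, 10) = 17310309456440; 17310309456440 < 17592186044416? YES
  n = 101: C(101, 10) = 19212541264840; 19212541264840 < 17592186044416? NO
  n = 102: C(102, 10) = 21300860967540; 21300860967540 < 17592186044416? NO
The largest n with C(n, 10) < 17592186044416 is n = 100 (where E[X] = 2163788682055/2199023255552 ≈ 0.983977). Hence R(10, 10) > 100, i.e. R(10, 10) ≥ 101.

Largest n = 100; hence R(10, 10) > 100.


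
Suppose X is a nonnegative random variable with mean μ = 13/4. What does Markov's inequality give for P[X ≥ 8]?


μ = E[X] = 13/4, a = 8.
Markov: P[X ≥ 8] ≤ μ/a = (13/4)/8 = 13/32.
Numerically: ≈ 0.406250.
(Since a = 8 > μ = 3.250000, the bound 13/32 is < 1 and informative.)

P[X ≥ 8] ≤ 13/32 ≈ 0.406250.


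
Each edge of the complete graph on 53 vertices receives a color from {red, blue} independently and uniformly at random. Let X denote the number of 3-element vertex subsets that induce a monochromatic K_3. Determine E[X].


Let X = Σ_S X_S over the C(53, 3) = 23426 subsets S of size 3, where X_S = 1 if the K_3 on S is monochromatic.
For a fixed S, the K_3 on S has C(3, 2) = 3 edges. P[all 3 edges red] = (1/2)^3, and likewise for blue, so P[monochromatic] = 2·(1/2)^3 = 2^{1 − 3} = 1/4.
Summing: E[X] = C(53, 3) · 2^{1 − 3} = 23426 · 1/4 = 11713/2.
Numerically: E[X] ≈ 5856.5000.

E[X] = C(53,3)·2^(1−C(3,2)) = 11713/2 ≈ 5856.5000.


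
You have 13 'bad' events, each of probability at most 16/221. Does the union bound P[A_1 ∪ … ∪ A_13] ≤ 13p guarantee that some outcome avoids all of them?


Union bound: P[∪_{i=1}^{13} A_i] ≤ Σ_i P[A_i] ≤ 13·p = 13·(16/221) = 16/17.
Numerically: 16/17 ≈ 0.941.
Is 16/17 < 1? YES.
Since P[∪ A_i] ≤ 16/17 < 1, the complement has P[∩ A_i^c] ≥ 1 − 16/17 = 1/17 > 0, so some outcome avoids every A_i.

13·p = 16/17 ≈ 0.941; existence CERTIFIED by the union bound.


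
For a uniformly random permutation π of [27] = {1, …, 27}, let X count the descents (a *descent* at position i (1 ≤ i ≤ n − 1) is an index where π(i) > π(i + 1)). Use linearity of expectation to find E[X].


Write X = Σ X_I over i = 1, …, 26, with X_I the indicator of one descent.
There are 26 indicators.
For each fixed i, the pair (π(i), π(i+1)) is a uniformly random ordered pair of distinct values from {1, …, 27}; by symmetry P[π(i) > π(i+1)] = 1/2.
By linearity: E[X] = 26 · (1/2) = (27 − 1) · (1/2) = 13 ≈ 13.000.

E[X] = 13 = 13.000.


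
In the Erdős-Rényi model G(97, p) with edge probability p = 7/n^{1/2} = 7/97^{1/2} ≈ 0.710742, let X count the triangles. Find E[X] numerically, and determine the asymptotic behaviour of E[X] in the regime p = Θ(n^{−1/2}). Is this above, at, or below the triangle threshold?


Number of potential triangles: C(97, 3) = 147440.
Each occurs with probability p³ ≈ (0.710742)³ ≈ 3.59034778e-01.
By linearity: E[X] = C(97, 3)·p³ ≈ 147440 · 3.59034778e-01 ≈ 52936.087665.
Since α = 1/2 < 1, p = c/n^{1/2} ≫ 1/n is above the triangle threshold p ~ 1/n. Asymptotically E[X] ~ (c³/6)·n^{3(1−α)} = (7³/6)·n^{1.5} → ∞; triangles are abundant w.h.p.

E[X] ≈ 52936.087665; in regime p = Θ(1/n^{1/2}) E[X] diverges (above the triangle threshold p ~ 1/n).


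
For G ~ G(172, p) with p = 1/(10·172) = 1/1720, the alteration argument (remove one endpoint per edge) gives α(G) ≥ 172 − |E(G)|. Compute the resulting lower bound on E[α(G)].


E[|E(G)|] = C(172, 2)·p = 14706 · (1/1720) = 171/20.
E[α(G)] ≥ n − E[|E(G)|] = 172 − 171/20 = 3269/20.
Numerically: ≈ 163.450000.
(This is only a lower bound; the true E[α(G)] may be larger.)

E[α(G)] ≥ 3269/20 ≈ 163.450000.


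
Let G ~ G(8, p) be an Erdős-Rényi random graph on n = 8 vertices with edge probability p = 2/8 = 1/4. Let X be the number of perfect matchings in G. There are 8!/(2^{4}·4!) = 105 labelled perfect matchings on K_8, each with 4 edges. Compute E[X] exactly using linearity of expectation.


K_8 has 8!/(2^{4}·4!) = 105 labelled perfect matchings.
For each such perfect matching H, let X_H = 1 if all 4 edges of H are present in G. Then P[X_H = 1] = p^{4} = (1/4)^{4} = 1/256.
By linearity of expectation: E[X] = Σ_H E[X_H] = 105 · p^{4} = 105 · 1/256 = 105/256.
Numerically: E[X] ≈ 0.410156.

E[X] = 105 · (1/4)^{4} = 105/256 ≈ 0.410156.


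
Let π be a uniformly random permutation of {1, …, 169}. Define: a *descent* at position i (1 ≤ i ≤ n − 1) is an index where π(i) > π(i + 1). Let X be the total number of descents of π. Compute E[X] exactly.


Write X = Σ X_I over i = 1, …, 168, with X_I the indicator of one descent.
There are 168 indicators.
For each fixed i, the pair (π(i), π(i+1)) is a uniformly random ordered pair of distinct values from {1, …, 169}; by symmetry P[π(i) > π(i+1)] = 1/2.
By linearity: E[X] = 168 · (1/2) = (169 − 1) · (1/2) = 84 ≈ 84.0000.

E[X] = 84 = 84.0000.


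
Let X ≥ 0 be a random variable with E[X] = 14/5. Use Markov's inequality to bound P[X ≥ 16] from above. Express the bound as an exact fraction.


μ = E[X] = 14/5, a = 16.
Markov: P[X ≥ 16] ≤ μ/a = (14/5)/16 = 7/40.
Numerically: ≈ 0.17500.
(Since a = 16 > μ = 2.80000, the bound 7/40 is < 1 and informative.)

P[X ≥ 16] ≤ 7/40 ≈ 0.17500.


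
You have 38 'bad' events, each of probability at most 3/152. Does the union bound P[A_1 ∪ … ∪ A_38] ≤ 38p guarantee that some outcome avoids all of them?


Union bound: P[∪_{i=1}^{38} A_i] ≤ Σ_i P[A_i] ≤ 38·p = 38·(3/152) = 3/4.
Numerically: 3/4 ≈ 0.75000.
Is 3/4 < 1? YES.
Since P[∪ A_i] ≤ 3/4 < 1, the complement has P[∩ A_i^c] ≥ 1 − 3/4 = 1/4 > 0, so some outcome avoids every A_i.

38·p = 3/4 ≈ 0.75000; existence CERTIFIED by the union bound.


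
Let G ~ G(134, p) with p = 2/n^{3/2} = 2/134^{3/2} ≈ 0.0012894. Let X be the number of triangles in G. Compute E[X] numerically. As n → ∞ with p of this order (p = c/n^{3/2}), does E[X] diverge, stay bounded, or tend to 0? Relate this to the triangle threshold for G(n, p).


Number of potential triangles: C(134, 3) = 392084.
Each occurs with probability p³ ≈ (0.0012894)³ ≈ 2.1434749e-09.
By linearity: E[X] = C(134, 3)·p³ ≈ 392084 · 2.1434749e-09 ≈ 0.00084.
Since α = 3/2 > 1, p = c/n^{3/2} = o(1/n) is below the triangle threshold p ~ 1/n. Asymptotically E[X] ~ (c³/6)·n^{3(1−α)} = (2³/6)·n^{-1.5} → 0, so by Markov's inequality G has no triangles w.h.p.

E[X] ≈ 0.00084; in regime p = Θ(1/n^{3/2}) E[X] tends to 0 (below the triangle threshold p ~ 1/n).


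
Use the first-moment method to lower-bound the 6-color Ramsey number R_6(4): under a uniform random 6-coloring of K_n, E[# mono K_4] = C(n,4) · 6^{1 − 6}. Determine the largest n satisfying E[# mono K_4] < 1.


We need C(n, 4) · 6^{1 − 6} < 1, i.e. C(n, 4) < 6^{6 − 1} = 7776.
Check values of n near the boundary:
  n = 16: C(16, 4) = 1820; 1820 < 7776? YES
  n = 17: C(17, 4) = 2380; 2380 < 7776? YES
  n = 18: C(18, 4) = 3060; 3060 < 7776? YES
  n = 19: C(19, 4) = 3876; 3876 < 7776? YES
  n = 20: C(20, 4) = 4845; 4845 < 7776? YES
  n = 21: C(21, 4) = 5985; 5985 < 7776? YES
  n = 22: C(22, 4) = 7315; 7315 < 7776? YES
  n = 23: C(23, 4) = 8855; 8855 < 7776? NO
  n = 24: C(24, 4) = 10626; 10626 < 7776? NO
  n = 25: C(25, 4) = 12650; 12650 < 7776? NO
The largest n with C(n, 4) < 7776 is n = 22 (where E[X] = 7315/7776 ≈ 0.940715). Hence R_6(4) > 22, i.e. R_6(4) ≥ 23.

Largest n = 22; hence R_6(4) > 22.


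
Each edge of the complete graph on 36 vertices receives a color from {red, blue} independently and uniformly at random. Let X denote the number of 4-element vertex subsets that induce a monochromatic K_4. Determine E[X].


Let X = Σ_S X_S over the C(36, 4) = 58905 subsets S of size 4, where X_S = 1 if the K_4 on S is monochromatic.
For a fixed S, the K_4 on S has C(4, 2) = 6 edges. P[all 6 edges red] = (1/2)^6, and likewise for blue, so P[monochromatic] = 2·(1/2)^6 = 2^{1 − 6} = 1/32.
By linearity: E[X] = C(36, 4) · 2^{1 − 6} = 58905 · 1/32 = 58905/32.
Numerically: E[X] ≈ 1840.781.

E[X] = C(36,4)·2^(1−C(4,2)) = 58905/32 ≈ 1840.781.


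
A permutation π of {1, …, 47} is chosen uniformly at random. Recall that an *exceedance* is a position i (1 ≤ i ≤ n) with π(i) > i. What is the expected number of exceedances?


Write X = Σ_{i=1}^{47} X_i, where X_i = 1_{π(i) > i}.
For each fixed i, π(i) is uniform over {1, …, 47} (marginal of a uniform permutation), so P[π(i) > i] = (n − i)/n. Summing: Σ_{i=1}^{47} (n − i)/n = (0 + 1 + … + 46)/47 = 47(47 − 1)/(2·47) = (47 − 1)/2.
Hence E[X] = Σ_{i=1}^{47} (47 − i)/47 = 23 ≈ 23.000000.

E[X] = 23 = 23.000000.


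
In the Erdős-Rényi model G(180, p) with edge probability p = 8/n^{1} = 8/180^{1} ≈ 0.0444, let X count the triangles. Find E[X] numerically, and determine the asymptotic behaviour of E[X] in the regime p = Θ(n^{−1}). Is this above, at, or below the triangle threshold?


Number of potential triangles: C(180, 3) = 955860.
Each occurs with probability p³ ≈ (0.0444)³ ≈ 8.77915e-05.
By linearity: E[X] = C(180, 3)·p³ ≈ 955860 · 8.77915e-05 ≈ 83.916.
Here α = 1, so p = 8/n is exactly at the triangle threshold p ~ 1/n. Asymptotically E[X] → c³/6 = 8³/6 = 256/3 ≈ 85.333, a bounded constant. In this regime the triangle count is asymptotically Poisson(c³/6).

E[X] ≈ 83.916; in regime p = Θ(1/n^{1}) E[X] stays bounded (at the triangle threshold p ~ 1/n).


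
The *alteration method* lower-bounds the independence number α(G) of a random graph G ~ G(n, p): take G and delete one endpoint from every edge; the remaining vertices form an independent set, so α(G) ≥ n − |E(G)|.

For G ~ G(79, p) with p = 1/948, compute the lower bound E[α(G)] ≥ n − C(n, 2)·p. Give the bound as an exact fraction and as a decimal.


E[|E(G)|] = C(79, 2)·p = 3081 · (1/948) = 13/4.
E[α(G)] ≥ n − E[|E(G)|] = 79 − 13/4 = 303/4.
Numerically: ≈ 75.750.
(This is only a lower bound; the true E[α(G)] may be larger.)

E[α(G)] ≥ 303/4 ≈ 75.750.


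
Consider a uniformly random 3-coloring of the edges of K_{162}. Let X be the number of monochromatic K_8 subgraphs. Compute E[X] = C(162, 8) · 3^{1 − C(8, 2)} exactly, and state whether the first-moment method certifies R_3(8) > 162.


E[X] = C(162, 8) · 3^{1 − 28} = 9870758125020 · 3^{−27} = 9870758125020/7625597484987.
As a reduced fraction: E[X] = 121861211420/94143178827 ≈ 1.2944.
Is E[X] < 1? NO.
Since E[X] ≥ 1, the first-moment bound is inconclusive at n = 162; it does NOT by itself certify R_3(8) > 162.

E[X] = 121861211420/94143178827 ≈ 1.2944; E[X] ≥ 1; first-moment method inconclusive here.


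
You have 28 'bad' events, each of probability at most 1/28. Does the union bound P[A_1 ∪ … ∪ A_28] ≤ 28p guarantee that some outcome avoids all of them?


Union bound: P[∪_{i=1}^{28} A_i] ≤ Σ_i P[A_i] ≤ 28·p = 28·(1/28) = 1.
Numerically: 1 ≈ 1.00000.
Is 1 < 1? NO.
Since the bound 1 is ≥ 1, the union bound is uninformative here; it does NOT by itself certify existence.

28·p = 1 ≈ 1.00000; existence NOT certified by the union bound.


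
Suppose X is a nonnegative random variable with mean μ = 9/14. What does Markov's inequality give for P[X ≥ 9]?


μ = E[X] = 9/14, a = 9.
Markov: P[X ≥ 9] ≤ μ/a = (9/14)/9 = 1/14.
Numerically: ≈ 0.071429.
(Since a = 9 > μ = 0.642857, the bound 1/14 is < 1 and informative.)

P[X ≥ 9] ≤ 1/14 ≈ 0.071429.


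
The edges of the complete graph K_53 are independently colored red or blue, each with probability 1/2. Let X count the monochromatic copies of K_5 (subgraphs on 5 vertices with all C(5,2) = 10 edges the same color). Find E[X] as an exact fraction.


Let X = Σ_S X_S over the C(53, 5) = 2869685 subsets S of size 5, where X_S = 1 if the K_5 on S is monochromatic.
For a fixed S, the K_5 on S has C(5, 2) = 10 edges. P[all 10 edges red] = (1/2)^10, and likewise for blue, so P[monochromatic] = 2·(1/2)^10 = 2^{1 − 10} = 1/512.
Summing: E[X] = C(53, 5) · 2^{1 − 10} = 2869685 · 1/512 = 2869685/512.
Numerically: E[X] ≈ 5604.854.

E[X] = C(53,5)·2^(1−C(5,2)) = 2869685/512 ≈ 5604.854.


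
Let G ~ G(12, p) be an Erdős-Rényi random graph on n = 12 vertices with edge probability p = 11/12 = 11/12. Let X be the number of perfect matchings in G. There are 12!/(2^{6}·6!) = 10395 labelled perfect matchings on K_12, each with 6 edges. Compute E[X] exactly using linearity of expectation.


K_12 has 12!/(2^{6}·6!) = 10395 labelled perfect matchings.
For each such perfect matching H, let X_H = 1 if all 6 edges of H are present in G. Then P[X_H = 1] = p^{6} = (11/12)^{6} = 1771561/2985984.
By linearity of expectation: E[X] = Σ_H E[X_H] = 10395 · p^{6} = 10395 · 1771561/2985984 = 682050985/110592.
Numerically: E[X] ≈ 6167.27.

E[X] = 10395 · (11/12)^{6} = 682050985/110592 ≈ 6167.27.


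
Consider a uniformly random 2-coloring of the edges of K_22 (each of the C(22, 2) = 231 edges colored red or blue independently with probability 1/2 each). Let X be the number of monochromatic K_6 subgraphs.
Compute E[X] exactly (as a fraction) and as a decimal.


Let X = Σ_S X_S over the C(22, 6) = 74613 subsets S of size 6, where X_S = 1 if the K_6 on S is monochromatic.
For a fixed S, the K_6 on S has C(6, 2) = 15 edges. P[all 15 edges red] = (1/2)^15, and likewise for blue, so P[monochromatic] = 2·(1/2)^15 = 2^{1 − 15} = 1/16384.
By linearity: E[X] = C(22, 6) · 2^{1 − 15} = 74613 · 1/16384 = 74613/16384.
Numerically: E[X] ≈ 4.554016.

E[X] = C(22,6)·2^(1−C(6,2)) = 74613/16384 ≈ 4.554016.


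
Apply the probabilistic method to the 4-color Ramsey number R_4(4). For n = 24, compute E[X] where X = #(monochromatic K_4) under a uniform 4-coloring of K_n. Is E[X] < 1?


E[X] = C(24, 4) · 4^{1 − 6} = 10626 · 4^{−5} = 10626/1024.
As a reduced fraction: E[X] = 5313/512 ≈ 10.376953.
Is E[X] < 1? NO.
Since E[X] ≥ 1, the first-moment bound is inconclusive at n = 24; it does NOT by itself certify R_4(4) > 24.

E[X] = 5313/512 ≈ 10.376953; E[X] ≥ 1; first-moment method inconclusive here.


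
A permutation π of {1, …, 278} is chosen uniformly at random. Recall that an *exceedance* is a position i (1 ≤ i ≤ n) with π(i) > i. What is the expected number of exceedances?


Write X = Σ_{i=1}^{278} X_i, where X_i = 1_{π(i) > i}.
For each fixed i, π(i) is uniform over {1, …, 278} (marginal of a uniform permutation), so P[π(i) > i] = (n − i)/n. Summing: Σ_{i=1}^{278} (n − i)/n = (0 + 1 + … + 277)/278 = 278(278 − 1)/(2·278) = (278 − 1)/2.
Hence E[X] = Σ_{i=1}^{278} (278 − i)/278 = 277/2 ≈ 138.5000.

E[X] = 277/2 = 138.5000.


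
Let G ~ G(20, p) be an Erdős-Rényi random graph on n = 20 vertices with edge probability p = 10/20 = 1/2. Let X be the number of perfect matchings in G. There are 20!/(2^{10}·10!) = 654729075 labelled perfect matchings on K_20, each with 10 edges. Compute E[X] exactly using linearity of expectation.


K_20 has 20!/(2^{10}·10!) = 654729075 labelled perfect matchings.
For each such perfect matching H, let X_H = 1 if all 10 edges of H are present in G. Then P[X_H = 1] = p^{10} = (1/2)^{10} = 1/1024.
Summing the indicators: E[X] = Σ_H E[X_H] = 654729075 · p^{10} = 654729075 · 1/1024 = 654729075/1024.
Numerically: E[X] ≈ 6.39e+05.

E[X] = 654729075 · (1/2)^{10} = 654729075/1024 ≈ 6.39e+05.


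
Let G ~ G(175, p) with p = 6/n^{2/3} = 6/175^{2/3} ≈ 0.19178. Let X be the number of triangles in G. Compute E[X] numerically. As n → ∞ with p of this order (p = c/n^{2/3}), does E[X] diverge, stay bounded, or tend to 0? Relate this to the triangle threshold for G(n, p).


Number of potential triangles: C(175, 3) = 877975.
Each occurs with probability p³ ≈ (0.19178)³ ≈ 7.0530612e-03.
By linearity: E[X] = C(175, 3)·p³ ≈ 877975 · 7.0530612e-03 ≈ 6192.41143.
Since α = 2/3 < 1, p = c/n^{2/3} ≫ 1/n is above the triangle threshold p ~ 1/n. Asymptotically E[X] ~ (c³/6)·n^{3(1−α)} = (6³/6)·n^{1} → ∞; triangles are abundant w.h.p.

E[X] ≈ 6192.41143; in regime p = Θ(1/n^{2/3}) E[X] diverges (above the triangle threshold p ~ 1/n).


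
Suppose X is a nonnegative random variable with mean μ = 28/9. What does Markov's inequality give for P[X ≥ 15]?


μ = E[X] = 28/9, a = 15.
Markov: P[X ≥ 15] ≤ μ/a = (28/9)/15 = 28/135.
Numerically: ≈ 0.20741.
(Since a = 15 > μ = 3.11111, the bound 28/135 is < 1 and informative.)

P[X ≥ 15] ≤ 28/135 ≈ 0.20741.


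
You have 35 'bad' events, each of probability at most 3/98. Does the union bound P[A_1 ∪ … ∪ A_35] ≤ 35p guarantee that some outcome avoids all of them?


Union bound: P[∪_{i=1}^{35} A_i] ≤ Σ_i P[A_i] ≤ 35·p = 35·(3/98) = 15/14.
Numerically: 15/14 ≈ 1.0714.
Is 15/14 < 1? NO.
Since the bound 15/14 is ≥ 1, the union bound is uninformative here; it does NOT by itself certify existence.

35·p = 15/14 ≈ 1.0714; existence NOT certified by the union bound.


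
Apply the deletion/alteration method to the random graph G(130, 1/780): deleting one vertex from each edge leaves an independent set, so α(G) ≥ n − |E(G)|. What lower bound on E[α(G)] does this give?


E[|E(G)|] = C(130, 2)·p = 8385 · (1/780) = 43/4.
E[α(G)] ≥ n − E[|E(G)|] = 130 − 43/4 = 477/4.
Numerically: ≈ 119.250.
(This is only a lower bound; the true E[α(G)] may be larger.)

E[α(G)] ≥ 477/4 ≈ 119.250.


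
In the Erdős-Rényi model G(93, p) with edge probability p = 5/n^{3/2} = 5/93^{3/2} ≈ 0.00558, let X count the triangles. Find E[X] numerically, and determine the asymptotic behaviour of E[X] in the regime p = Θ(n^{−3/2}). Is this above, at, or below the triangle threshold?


Number of potential triangles: C(93, 3) = 129766.
Each occurs with probability p³ ≈ (0.00558)³ ≈ 1.73275e-07.
By linearity: E[X] = C(93, 3)·p³ ≈ 129766 · 1.73275e-07 ≈ 0.022.
Since α = 3/2 > 1, p = c/n^{3/2} = o(1/n) is below the triangle threshold p ~ 1/n. Asymptotically E[X] ~ (c³/6)·n^{3(1−α)} = (5³/6)·n^{-1.5} → 0, so by Markov's inequality G has no triangles w.h.p.

E[X] ≈ 0.022; in regime p = Θ(1/n^{3/2}) E[X] tends to 0 (below the triangle threshold p ~ 1/n).


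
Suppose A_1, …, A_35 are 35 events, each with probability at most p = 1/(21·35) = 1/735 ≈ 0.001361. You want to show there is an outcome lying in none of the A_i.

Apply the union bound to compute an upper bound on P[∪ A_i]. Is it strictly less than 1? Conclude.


Union bound: P[∪_{i=1}^{35} A_i] ≤ Σ_i P[A_i] ≤ 35·p = 35·(1/735) = 1/21.
Numerically: 1/21 ≈ 0.047619.
Is 1/21 < 1? YES.
Since P[∪ A_i] ≤ 1/21 < 1, the complement has P[∩ A_i^c] ≥ 1 − 1/21 = 20/21 > 0, so some outcome avoids every A_i.

35·p = 1/21 ≈ 0.047619; existence CERTIFIED by the union bound.


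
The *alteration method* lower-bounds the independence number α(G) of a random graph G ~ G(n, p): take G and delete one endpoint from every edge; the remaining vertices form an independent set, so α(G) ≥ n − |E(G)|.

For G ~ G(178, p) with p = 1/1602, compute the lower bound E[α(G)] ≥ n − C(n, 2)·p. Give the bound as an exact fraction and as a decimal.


E[|E(G)|] = C(178, 2)·p = 15753 · (1/1602) = 59/6.
E[α(G)] ≥ n − E[|E(G)|] = 178 − 59/6 = 1009/6.
Numerically: ≈ 168.166667.
(This is only a lower bound; the true E[α(G)] may be larger.)

E[α(G)] ≥ 1009/6 ≈ 168.166667.


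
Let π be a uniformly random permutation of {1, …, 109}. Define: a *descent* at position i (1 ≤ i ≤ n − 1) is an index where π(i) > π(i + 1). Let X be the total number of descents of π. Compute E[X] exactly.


Write X = Σ X_I over i = 1, …, 108, with X_I the indicator of one descent.
There are 108 indicators.
For each fixed i, the pair (π(i), π(i+1)) is a uniformly random ordered pair of distinct values from {1, …, 109}; by symmetry P[π(i) > π(i+1)] = 1/2.
By linearity: E[X] = 108 · (1/2) = (109 − 1) · (1/2) = 54 ≈ 54.000000.

E[X] = 54 = 54.000000.


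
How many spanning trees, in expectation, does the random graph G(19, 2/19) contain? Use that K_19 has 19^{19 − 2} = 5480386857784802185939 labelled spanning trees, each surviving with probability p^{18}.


K_19 has 19^{19 − 2} = 5480386857784802185939 labelled spanning trees.
For each such spanning tree H, let X_H = 1 if all 18 edges of H are present in G. Then P[X_H = 1] = p^{18} = (2/19)^{18} = 262144/104127350297911241532841.
Summing the indicators: E[X] = Σ_H E[X_H] = 5480386857784802185939 · p^{18} = 5480386857784802185939 · 262144/104127350297911241532841 = 262144/19.
Numerically: E[X] ≈ 1.38e+04.

E[X] = 5480386857784802185939 · (2/19)^{18} = 262144/19 ≈ 1.38e+04.


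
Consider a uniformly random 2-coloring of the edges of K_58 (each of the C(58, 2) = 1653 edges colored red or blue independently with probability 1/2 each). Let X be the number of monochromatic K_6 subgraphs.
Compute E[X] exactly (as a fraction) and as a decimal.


Let X = Σ_S X_S over the C(58, 6) = 40475358 subsets S of size 6, where X_S = 1 if the K_6 on S is monochromatic.
For a fixed S, the K_6 on S has C(6, 2) = 15 edges. P[all 15 edges red] = (1/2)^15, and likewise for blue, so P[monochromatic] = 2·(1/2)^15 = 2^{1 − 15} = 1/16384.
Summing: E[X] = C(58, 6) · 2^{1 − 15} = 40475358 · 1/16384 = 20237679/8192.
Numerically: E[X] ≈ 2470.4198.

E[X] = C(58,6)·2^(1−C(6,2)) = 20237679/8192 ≈ 2470.4198.


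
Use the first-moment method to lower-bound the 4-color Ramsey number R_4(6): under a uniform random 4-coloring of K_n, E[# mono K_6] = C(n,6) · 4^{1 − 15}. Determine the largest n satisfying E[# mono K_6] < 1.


We need C(n, 6) · 4^{1 − 15} < 1, i.e. C(n, 6) < 4^{15 − 1} = 268435456.
Check values of n near the boundary:
  n = 73: C(73, 6) = 170230452; 170230452 < 268435456? YES
  n = 74: C(74, 6) = 185250786; 185250786 < 268435456? YES
  n = 75: C(75, 6) = 201359550; 201359550 < 268435456? YES
  n = 76: C(76, 6) = 218618940; 218618940 < 268435456? YES
  n = 77: C(77, 6) = 237093780; 237093780 < 268435456? YES
  n = 78: C(78, 6) = 256851595; 256851595 < 268435456? YES
  n = 79: C(79, 6) = 277962685; 277962685 < 268435456? NO
The largest n with C(n, 6) < 268435456 is n = 78 (where E[X] = 256851595/268435456 ≈ 0.95685). Hence R_4(6) > 78, i.e. R_4(6) ≥ 79.

Largest n = 78; hence R_4(6) > 78.


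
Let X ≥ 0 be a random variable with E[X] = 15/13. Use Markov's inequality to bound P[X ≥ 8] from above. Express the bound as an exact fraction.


μ = E[X] = 15/13, a = 8.
Markov: P[X ≥ 8] ≤ μ/a = (15/13)/8 = 15/104.
Numerically: ≈ 0.14423.
(Since a = 8 > μ = 1.15385, the bound 15/104 is < 1 and informative.)

P[X ≥ 8] ≤ 15/104 ≈ 0.14423.


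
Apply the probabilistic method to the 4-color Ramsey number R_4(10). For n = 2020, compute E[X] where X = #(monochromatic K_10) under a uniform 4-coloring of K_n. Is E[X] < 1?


E[X] = C(2020, 10) · 4^{1 − 45} = 304832018578739931133653656 · 4^{−44} = 304832018578739931133653656/309485009821345068724781056.
As a reduced fraction: E[X] = 38104002322342491391706707/38685626227668133590597632 ≈ 0.985.
Is E[X] < 1? YES.
Since E[X] < 1, there exists a 4-coloring of K_{2020} with no monochromatic K_10; hence R_4(10) > 2020.

E[X] = 38104002322342491391706707/38685626227668133590597632 ≈ 0.985; E[X] < 1, so R_4(10) > 2020.


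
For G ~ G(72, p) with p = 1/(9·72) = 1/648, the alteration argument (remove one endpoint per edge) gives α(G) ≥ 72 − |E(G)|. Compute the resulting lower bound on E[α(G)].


E[|E(G)|] = C(72, 2)·p = 2556 · (1/648) = 71/18.
E[α(G)] ≥ n − E[|E(G)|] = 72 − 71/18 = 1225/18.
Numerically: ≈ 68.056.
(This is only a lower bound; the true E[α(G)] may be larger.)

E[α(G)] ≥ 1225/18 ≈ 68.056.


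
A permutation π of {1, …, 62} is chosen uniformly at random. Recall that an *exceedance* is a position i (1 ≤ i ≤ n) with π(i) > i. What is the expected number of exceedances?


Write X = Σ_{i=1}^{62} X_i, where X_i = 1_{π(i) > i}.
For each fixed i, π(i) is uniform over {1, …, 62} (marginal of a uniform permutation), so P[π(i) > i] = (n − i)/n. Summing: Σ_{i=1}^{62} (n − i)/n = (0 + 1 + … + 61)/62 = 62(62 − 1)/(2·62) = (62 − 1)/2.
Hence E[X] = Σ_{i=1}^{62} (62 − i)/62 = 61/2 ≈ 30.5000.

E[X] = 61/2 = 30.5000.


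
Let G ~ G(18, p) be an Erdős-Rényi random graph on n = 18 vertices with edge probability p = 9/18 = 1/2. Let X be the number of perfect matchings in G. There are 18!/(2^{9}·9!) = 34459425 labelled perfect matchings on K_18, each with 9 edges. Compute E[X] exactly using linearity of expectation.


K_18 has 18!/(2^{9}·9!) = 34459425 labelled perfect matchings.
For each such perfect matching H, let X_H = 1 if all 9 edges of H are present in G. Then P[X_H = 1] = p^{9} = (1/2)^{9} = 1/512.
By linearity of expectation: E[X] = Σ_H E[X_H] = 34459425 · p^{9} = 34459425 · 1/512 = 34459425/512.
Numerically: E[X] ≈ 6.73e+04.

E[X] = 34459425 · (1/2)^{9} = 34459425/512 ≈ 6.73e+04.


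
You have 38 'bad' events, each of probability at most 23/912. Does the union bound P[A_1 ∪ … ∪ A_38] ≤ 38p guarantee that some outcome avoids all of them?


Union bound: P[∪_{i=1}^{38} A_i] ≤ Σ_i P[A_i] ≤ 38·p = 38·(23/912) = 23/24.
Numerically: 23/24 ≈ 0.958333.
Is 23/24 < 1? YES.
Since P[∪ A_i] ≤ 23/24 < 1, the complement has P[∩ A_i^c] ≥ 1 − 23/24 = 1/24 > 0, so some outcome avoids every A_i.

38·p = 23/24 ≈ 0.958333; existence CERTIFIED by the union bound.


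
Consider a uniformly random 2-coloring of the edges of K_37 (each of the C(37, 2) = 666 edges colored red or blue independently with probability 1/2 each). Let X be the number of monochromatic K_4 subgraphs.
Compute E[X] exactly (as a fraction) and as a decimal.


Let X = Σ_S X_S over the C(37, 4) = 66045 subsets S of size 4, where X_S = 1 if the K_4 on S is monochromatic.
For a fixed S, the K_4 on S has C(4, 2) = 6 edges. P[all 6 edges red] = (1/2)^6, and likewise for blue, so P[monochromatic] = 2·(1/2)^6 = 2^{1 − 6} = 1/32.
By linearity of expectation: E[X] = C(37, 4) · 2^{1 − 6} = 66045 · 1/32 = 66045/32.
Numerically: E[X] ≈ 2063.906.

E[X] = C(37,4)·2^(1−C(4,2)) = 66045/32 ≈ 2063.906.


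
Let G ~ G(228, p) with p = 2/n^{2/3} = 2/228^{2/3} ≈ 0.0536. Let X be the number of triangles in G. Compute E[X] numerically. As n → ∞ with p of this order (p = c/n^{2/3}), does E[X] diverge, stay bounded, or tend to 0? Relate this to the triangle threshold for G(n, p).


Number of potential triangles: C(228, 3) = 1949476.
Each occurs with probability p³ ≈ (0.0536)³ ≈ 1.53894e-04.
By linearity: E[X] = C(228, 3)·p³ ≈ 1949476 · 1.53894e-04 ≈ 300.012.
Since α = 2/3 < 1, p = c/n^{2/3} ≫ 1/n is above the triangle threshold p ~ 1/n. Asymptotically E[X] ~ (c³/6)·n^{3(1−α)} = (2³/6)·n^{1} → ∞; triangles are abundant w.h.p.

E[X] ≈ 300.012; in regime p = Θ(1/n^{2/3}) E[X] diverges (above the triangle threshold p ~ 1/n).


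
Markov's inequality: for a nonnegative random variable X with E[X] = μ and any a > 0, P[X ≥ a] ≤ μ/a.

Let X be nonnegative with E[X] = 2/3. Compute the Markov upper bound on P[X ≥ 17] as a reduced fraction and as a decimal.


μ = E[X] = 2/3, a = 17.
Markov: P[X ≥ 17] ≤ μ/a = (2/3)/17 = 2/51.
Numerically: ≈ 0.039.
(Since a = 17 > μ = 0.667, the bound 2/51 is < 1 and informative.)

P[X ≥ 17] ≤ 2/51 ≈ 0.039.


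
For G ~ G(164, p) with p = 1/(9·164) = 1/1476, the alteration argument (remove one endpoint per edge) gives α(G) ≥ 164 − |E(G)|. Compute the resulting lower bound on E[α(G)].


E[|E(G)|] = C(164, 2)·p = 13366 · (1/1476) = 163/18.
E[α(G)] ≥ n − E[|E(G)|] = 164 − 163/18 = 2789/18.
Numerically: ≈ 154.944.
(This is only a lower bound; the true E[α(G)] may be larger.)

E[α(G)] ≥ 2789/18 ≈ 154.944.


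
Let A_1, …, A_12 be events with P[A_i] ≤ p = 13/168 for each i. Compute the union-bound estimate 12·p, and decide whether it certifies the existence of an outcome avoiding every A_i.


Union bound: P[∪_{i=1}^{12} A_i] ≤ Σ_i P[A_i] ≤ 12·p = 12·(13/168) = 13/14.
Numerically: 13/14 ≈ 0.9285714.
Is 13/14 < 1? YES.
Since P[∪ A_i] ≤ 13/14 < 1, the complement has P[∩ A_i^c] ≥ 1 − 13/14 = 1/14 > 0, so some outcome avoids every A_i.

12·p = 13/14 ≈ 0.9285714; existence CERTIFIED by the union bound.


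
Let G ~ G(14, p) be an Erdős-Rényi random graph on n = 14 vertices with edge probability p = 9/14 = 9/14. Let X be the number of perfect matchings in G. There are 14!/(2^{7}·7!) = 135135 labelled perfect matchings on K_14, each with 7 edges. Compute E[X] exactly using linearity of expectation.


K_14 has 14!/(2^{7}·7!) = 135135 labelled perfect matchings.
For each such perfect matching H, let X_H = 1 if all 7 edges of H are present in G. Then P[X_H = 1] = p^{7} = (9/14)^{7} = 4782969/105413504.
By linearity: E[X] = Σ_H E[X_H] = 135135 · p^{7} = 135135 · 4782969/105413504 = 92335216545/15059072.
Numerically: E[X] ≈ 6131.53.

E[X] = 135135 · (9/14)^{7} = 92335216545/15059072 ≈ 6131.53.


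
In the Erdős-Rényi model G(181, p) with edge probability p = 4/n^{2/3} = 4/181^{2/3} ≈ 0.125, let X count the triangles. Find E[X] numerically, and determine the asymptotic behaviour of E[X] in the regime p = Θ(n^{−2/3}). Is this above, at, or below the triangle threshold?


Number of potential triangles: C(181, 3) = 971970.
Each occurs with probability p³ ≈ (0.125)³ ≈ 1.953542e-03.
By linearity: E[X] = C(181, 3)·p³ ≈ 971970 · 1.953542e-03 ≈ 1898.7845.
Since α = 2/3 < 1, p = c/n^{2/3} ≫ 1/n is above the triangle threshold p ~ 1/n. Asymptotically E[X] ~ (c³/6)·n^{3(1−α)} = (4³/6)·n^{1} → ∞; triangles are abundant w.h.p.

E[X] ≈ 1898.7845; in regime p = Θ(1/n^{2/3}) E[X] diverges (above the triangle threshold p ~ 1/n).


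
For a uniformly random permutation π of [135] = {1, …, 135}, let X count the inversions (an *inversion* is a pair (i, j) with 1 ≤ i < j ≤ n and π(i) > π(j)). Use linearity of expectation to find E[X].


Write X = Σ X_I over the C(135, 2) = 9045 pairs i < j, with X_I the indicator of one inversion.
There are 9045 indicators.
For each fixed pair i < j, the values π(i) and π(j) are two distinct elements of {1, …, 135} in uniformly random order; by symmetry P[π(i) > π(j)] = 1/2.
By linearity: E[X] = 9045 · (1/2) = C(135, 2) · (1/2) = 9045/2 = 9045/2 ≈ 4522.500.

E[X] = 9045/2 = 4522.500.


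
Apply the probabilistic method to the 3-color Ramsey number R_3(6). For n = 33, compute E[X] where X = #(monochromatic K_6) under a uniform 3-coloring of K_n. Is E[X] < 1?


E[X] = C(33, 6) · 3^{1 − 15} = 1107568 · 3^{−14} = 1107568/4782969.
As a reduced fraction: E[X] = 1107568/4782969 ≈ 0.231565.
Is E[X] < 1? YES.
Since E[X] < 1, there exists a 3-coloring of K_{33} with no monochromatic K_6; hence R_3(6) > 33.

E[X] = 1107568/4782969 ≈ 0.231565; E[X] < 1, so R_3(6) > 33.


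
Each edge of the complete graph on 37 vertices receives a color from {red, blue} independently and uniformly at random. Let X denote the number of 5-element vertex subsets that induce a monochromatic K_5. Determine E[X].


Let X = Σ_S X_S over the C(37, 5) = 435897 subsets S of size 5, where X_S = 1 if the K_5 on S is monochromatic.
For a fixed S, the K_5 on S has C(5, 2) = 10 edges. P[all 10 edges red] = (1/2)^10, and likewise for blue, so P[monochromatic] = 2·(1/2)^10 = 2^{1 − 10} = 1/512.
Summing: E[X] = C(37, 5) · 2^{1 − 10} = 435897 · 1/512 = 435897/512.
Numerically: E[X] ≈ 851.361328.

E[X] = C(37,5)·2^(1−C(5,2)) = 435897/512 ≈ 851.361328.


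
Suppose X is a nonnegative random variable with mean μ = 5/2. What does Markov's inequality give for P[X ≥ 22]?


μ = E[X] = 5/2, a = 22.
Markov: P[X ≥ 22] ≤ μ/a = (5/2)/22 = 5/44.
Numerically: ≈ 0.113636.
(Since a = 22 > μ = 2.500000, the bound 5/44 is < 1 and informative.)

P[X ≥ 22] ≤ 5/44 ≈ 0.113636.


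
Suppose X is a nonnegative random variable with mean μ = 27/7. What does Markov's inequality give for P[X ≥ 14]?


μ = E[X] = 27/7, a = 14.
Markov: P[X ≥ 14] ≤ μ/a = (27/7)/14 = 27/98.
Numerically: ≈ 0.27551.
(Since a = 14 > μ = 3.85714, the bound 27/98 is < 1 and informative.)

P[X ≥ 14] ≤ 27/98 ≈ 0.27551.


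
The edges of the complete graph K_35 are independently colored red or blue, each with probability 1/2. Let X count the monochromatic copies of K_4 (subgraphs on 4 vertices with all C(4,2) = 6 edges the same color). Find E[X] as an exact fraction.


Let X = Σ_S X_S over the C(35, 4) = 52360 subsets S of size 4, where X_S = 1 if the K_4 on S is monochromatic.
For a fixed S, the K_4 on S has C(4, 2) = 6 edges. P[all 6 edges red] = (1/2)^6, and likewise for blue, so P[monochromatic] = 2·(1/2)^6 = 2^{1 − 6} = 1/32.
By linearity of expectation: E[X] = C(35, 4) · 2^{1 − 6} = 52360 · 1/32 = 6545/4.
Numerically: E[X] ≈ 1636.250000.

E[X] = C(35,4)·2^(1−C(4,2)) = 6545/4 ≈ 1636.250000.


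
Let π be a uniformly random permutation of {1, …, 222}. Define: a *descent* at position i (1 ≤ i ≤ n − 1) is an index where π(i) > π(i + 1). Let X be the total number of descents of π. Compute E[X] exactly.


Write X = Σ X_I over i = 1, …, 221, with X_I the indicator of one descent.
There are 221 indicators.
For each fixed i, the pair (π(i), π(i+1)) is a uniformly random ordered pair of distinct values from {1, …, 222}; by symmetry P[π(i) > π(i+1)] = 1/2.
By linearity: E[X] = 221 · (1/2) = (222 − 1) · (1/2) = 221/2 ≈ 110.5000.

E[X] = 221/2 = 110.5000.


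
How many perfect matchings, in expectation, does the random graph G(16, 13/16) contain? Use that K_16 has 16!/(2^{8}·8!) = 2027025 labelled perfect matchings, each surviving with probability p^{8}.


K_16 has 16!/(2^{8}·8!) = 2027025 labelled perfect matchings.
For each such perfect matching H, let X_H = 1 if all 8 edges of H are present in G. Then P[X_H = 1] = p^{8} = (13/16)^{8} = 815730721/4294967296.
Summing the indicators: E[X] = Σ_H E[X_H] = 2027025 · p^{8} = 2027025 · 815730721/4294967296 = 1653506564735025/4294967296.
Numerically: E[X] ≈ 3.85e+05.

E[X] = 2027025 · (13/16)^{8} = 1653506564735025/4294967296 ≈ 3.85e+05.


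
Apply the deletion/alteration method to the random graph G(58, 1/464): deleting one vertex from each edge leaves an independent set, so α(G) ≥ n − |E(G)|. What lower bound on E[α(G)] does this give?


E[|E(G)|] = C(58, 2)·p = 1653 · (1/464) = 57/16.
E[α(G)] ≥ n − E[|E(G)|] = 58 − 57/16 = 871/16.
Numerically: ≈ 54.4375.
(This is only a lower bound; the true E[α(G)] may be larger.)

E[α(G)] ≥ 871/16 ≈ 54.4375.


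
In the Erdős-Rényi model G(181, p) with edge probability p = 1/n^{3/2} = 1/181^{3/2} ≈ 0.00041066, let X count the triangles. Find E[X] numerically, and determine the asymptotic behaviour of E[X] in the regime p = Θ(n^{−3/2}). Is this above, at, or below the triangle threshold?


Number of potential triangles: C(181, 3) = 971970.
Each occurs with probability p³ ≈ (0.00041066)³ ≈ 6.9254247e-11.
By linearity: E[X] = C(181, 3)·p³ ≈ 971970 · 6.9254247e-11 ≈ 0.00007.
Since α = 3/2 > 1, p = c/n^{3/2} = o(1/n) is below the triangle threshold p ~ 1/n. Asymptotically E[X] ~ (c³/6)·n^{3(1−α)} = (1³/6)·n^{-1.5} → 0, so by Markov's inequality G has no triangles w.h.p.

E[X] ≈ 0.00007; in regime p = Θ(1/n^{3/2}) E[X] tends to 0 (below the triangle threshold p ~ 1/n).


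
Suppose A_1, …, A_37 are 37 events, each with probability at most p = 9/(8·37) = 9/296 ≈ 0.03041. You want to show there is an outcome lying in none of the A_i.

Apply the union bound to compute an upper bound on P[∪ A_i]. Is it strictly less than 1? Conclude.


Union bound: P[∪_{i=1}^{37} A_i] ≤ Σ_i P[A_i] ≤ 37·p = 37·(9/296) = 9/8.
Numerically: 9/8 ≈ 1.12500.
Is 9/8 < 1? NO.
Since the bound 9/8 is ≥ 1, the union bound is uninformative here; it does NOT by itself certify existence.

37·p = 9/8 ≈ 1.12500; existence NOT certified by the union bound.


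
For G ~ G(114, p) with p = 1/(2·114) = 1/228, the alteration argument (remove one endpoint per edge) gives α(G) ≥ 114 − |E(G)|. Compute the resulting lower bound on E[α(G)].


E[|E(G)|] = C(114, 2)·p = 6441 · (1/228) = 113/4.
E[α(G)] ≥ n − E[|E(G)|] = 114 − 113/4 = 343/4.
Numerically: ≈ 85.750000.
(This is only a lower bound; the true E[α(G)] may be larger.)

E[α(G)] ≥ 343/4 ≈ 85.750000.


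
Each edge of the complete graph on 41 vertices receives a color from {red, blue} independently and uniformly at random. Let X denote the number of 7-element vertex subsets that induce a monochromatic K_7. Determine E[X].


Let X = Σ_S X_S over the C(41, 7) = 22481940 subsets S of size 7, where X_S = 1 if the K_7 on S is monochromatic.
For a fixed S, the K_7 on S has C(7, 2) = 21 edges. P[all 21 edges red] = (1/2)^21, and likewise for blue, so P[monochromatic] = 2·(1/2)^21 = 2^{1 − 21} = 1/1048576.
Summing: E[X] = C(41, 7) · 2^{1 − 21} = 22481940 · 1/1048576 = 5620485/262144.
Numerically: E[X] ≈ 21.440449.

E[X] = C(41,7)·2^(1−C(7,2)) = 5620485/262144 ≈ 21.440449.


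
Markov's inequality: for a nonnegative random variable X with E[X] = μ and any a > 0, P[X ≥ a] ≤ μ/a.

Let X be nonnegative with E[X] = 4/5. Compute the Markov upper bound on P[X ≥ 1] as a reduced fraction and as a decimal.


μ = E[X] = 4/5, a = 1.
Markov: P[X ≥ 1] ≤ μ/a = (4/5)/1 = 4/5.
Numerically: ≈ 0.80000.
(Since a = 1 > μ = 0.80000, the bound 4/5 is < 1 and informative.)

P[X ≥ 1] ≤ 4/5 ≈ 0.80000.
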